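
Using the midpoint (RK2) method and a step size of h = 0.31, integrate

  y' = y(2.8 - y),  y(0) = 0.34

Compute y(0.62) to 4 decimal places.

1.2102

Midpoint: k1 = f(x_n, y_n); k2 = f(x_n + h/2, y_n + (h/2)·k1); y_{n+1} = y_n + h·k2.
x=0.000000, y=0.340000:
  k1 = f(0.000000, 0.340000) = 0.836400
  k2 = f(0.155000, 0.469642) = 1.094434
  y ← 0.340000 + 0.31·1.094434 = 0.679275
x=0.310000, y=0.679275:
  k1 = f(0.310000, 0.679275) = 1.440555
  k2 = f(0.465000, 0.902561) = 1.712554
  y ← 0.679275 + 0.31·1.712554 = 1.210166
y(0.62) ≈ 1.2102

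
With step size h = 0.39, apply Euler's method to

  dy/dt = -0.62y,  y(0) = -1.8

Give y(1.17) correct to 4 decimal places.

-0.7846

Euler: y_{n+1} = y_n + h·f(t_n, y_n).
t=0.000000, y=-1.800000: f=1.116000 → y ← -1.800000 + 0.39·1.116000 = -1.364760
t=0.390000, y=-1.364760: f=0.846151 → y ← -1.364760 + 0.39·0.846151 = -1.034761
t=0.780000, y=-1.034761: f=0.641552 → y ← -1.034761 + 0.39·0.641552 = -0.784556
y(1.17) ≈ -0.7846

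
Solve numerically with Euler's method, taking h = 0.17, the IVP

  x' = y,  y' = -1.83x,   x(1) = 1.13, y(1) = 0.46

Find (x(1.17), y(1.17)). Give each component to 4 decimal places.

Euler on (x,y): x_{n+1} = x_n + h·x', y_{n+1} = y_n + h·y'.
1.000000: (1.130000, 0.460000); f=(0.460000, -2.067900) → (1.208200, 0.108457)
(x(1.17), y(1.17)) ≈ (1.2082, 0.1085)

1.2082, 0.1085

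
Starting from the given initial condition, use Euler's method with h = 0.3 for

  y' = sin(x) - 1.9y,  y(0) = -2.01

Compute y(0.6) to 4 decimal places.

-0.2830

Euler: y_{n+1} = y_n + h·f(x_n, y_n).
x=0.000000, y=-2.010000: f=3.819000 → y ← -2.010000 + 0.3·3.819000 = -0.864300
x=0.300000, y=-0.864300: f=1.937690 → y ← -0.864300 + 0.3·1.937690 = -0.282993
y(0.6) ≈ -0.2830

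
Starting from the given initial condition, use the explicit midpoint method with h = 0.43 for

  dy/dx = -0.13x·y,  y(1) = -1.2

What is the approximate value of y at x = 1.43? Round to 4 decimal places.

Midpoint: k1 = f(x_n, y_n); k2 = f(x_n + h/2, y_n + (h/2)·k1); y_{n+1} = y_n + h·k2.
x=1.000000, y=-1.200000:
  k1 = f(1.000000, -1.200000) = 0.156000
  k2 = f(1.215000, -1.166460) = 0.184242
  y ← -1.200000 + 0.43·0.184242 = -1.120776
y(1.43) ≈ -1.1208

-1.1208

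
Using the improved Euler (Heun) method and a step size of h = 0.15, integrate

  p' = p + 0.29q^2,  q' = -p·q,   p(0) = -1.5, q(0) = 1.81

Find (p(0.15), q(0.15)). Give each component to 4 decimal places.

Heun on (p,q): k1 = f(t_n, state_n); k2 = f(t_n + h, state_n + h·k1); state_{n+1} = state_n + (h/2)·(k1 + k2).
0.000000: (-1.500000, 1.810000)
  k1 = (-0.549931, 2.715000)
  predictor → (-1.582490, 2.217250)
  k2 = (-0.156792, 3.508775)
  → (-1.553004, 2.276783)
(p(0.15), q(0.15)) ≈ (-1.5530, 2.2768)

-1.5530, 2.2768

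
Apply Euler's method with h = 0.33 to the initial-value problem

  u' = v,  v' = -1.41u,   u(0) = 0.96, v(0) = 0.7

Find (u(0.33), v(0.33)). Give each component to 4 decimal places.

Euler on (u,v): u_{n+1} = u_n + h·u', v_{n+1} = v_n + h·v'.
0.000000: (0.960000, 0.700000); f=(0.700000, -1.353600) → (1.191000, 0.253312)
(u(0.33), v(0.33)) ≈ (1.1910, 0.2533)

1.1910, 0.2533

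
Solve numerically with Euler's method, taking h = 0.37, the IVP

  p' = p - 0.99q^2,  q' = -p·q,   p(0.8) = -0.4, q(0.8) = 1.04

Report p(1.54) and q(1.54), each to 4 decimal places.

Euler on (p,q): p_{n+1} = p_n + h·p', q_{n+1} = q_n + h·q'.
0.800000: (-0.400000, 1.040000); f=(-1.470784, 0.416000) → (-0.944190, 1.193920)
1.170000: (-0.944190, 1.193920); f=(-2.355381, 1.127287) → (-1.815681, 1.611016)
(p(1.54), q(1.54)) ≈ (-1.8157, 1.6110)

-1.8157, 1.6110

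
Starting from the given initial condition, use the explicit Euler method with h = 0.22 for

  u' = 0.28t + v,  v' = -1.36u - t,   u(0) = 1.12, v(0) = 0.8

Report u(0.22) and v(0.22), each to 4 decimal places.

1.2960, 0.4649

Euler on (u,v): u_{n+1} = u_n + h·u', v_{n+1} = v_n + h·v'.
0.000000: (1.120000, 0.800000); f=(0.800000, -1.523200) → (1.296000, 0.464896)
(u(0.22), v(0.22)) ≈ (1.2960, 0.4649)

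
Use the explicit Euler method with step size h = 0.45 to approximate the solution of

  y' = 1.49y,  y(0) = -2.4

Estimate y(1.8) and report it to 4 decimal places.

-18.6895

Euler: y_{n+1} = y_n + h·f(s_n, y_n).
s=0.000000, y=-2.400000: f=-3.576000 → y ← -2.400000 + 0.45·(-3.576000) = -4.009200
s=0.450000, y=-4.009200: f=-5.973708 → y ← -4.009200 + 0.45·(-5.973708) = -6.697369
s=0.900000, y=-6.697369: f=-9.979079 → y ← -6.697369 + 0.45·(-9.979079) = -11.187954
s=1.350000, y=-11.187954: f=-16.670052 → y ← -11.187954 + 0.45·(-16.670052) = -18.689478
y(1.8) ≈ -18.6895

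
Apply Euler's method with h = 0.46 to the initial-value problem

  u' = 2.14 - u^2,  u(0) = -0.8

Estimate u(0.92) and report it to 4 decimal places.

0.8688

Euler: u_{n+1} = u_n + h·f(t_n, u_n).
t=0.000000, u=-0.800000: f=1.500000 → u ← -0.800000 + 0.46·1.500000 = -0.110000
t=0.460000, u=-0.110000: f=2.127900 → u ← -0.110000 + 0.46·2.127900 = 0.868834
u(0.92) ≈ 0.8688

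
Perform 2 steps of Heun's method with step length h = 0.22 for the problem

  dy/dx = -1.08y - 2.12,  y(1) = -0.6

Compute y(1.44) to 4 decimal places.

-1.1110

Heun: k1 = f(x_n, y_n); k2 = f(x_n + h, y_n + h·k1); y_{n+1} = y_n + (h/2)·(k1 + k2).
x=1.000000, y=-0.600000:
  k1 = f(1.000000, -0.600000) = -1.472000
  k2 = f(1.220000, -0.923840) = -1.122253
  y ← -0.600000 + (0.22/2)·(-1.472000 + (-1.122253)) = -0.885368
x=1.220000, y=-0.885368:
  k1 = f(1.220000, -0.885368) = -1.163803
  k2 = f(1.440000, -1.141404) = -0.887283
  y ← -0.885368 + (0.22/2)·(-1.163803 + (-0.887283)) = -1.110987
y(1.44) ≈ -1.1110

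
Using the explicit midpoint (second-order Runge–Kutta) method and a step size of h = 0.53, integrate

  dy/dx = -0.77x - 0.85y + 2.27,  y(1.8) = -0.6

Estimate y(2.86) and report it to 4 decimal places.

-0.0011

Midpoint: k1 = f(x_n, y_n); k2 = f(x_n + h/2, y_n + (h/2)·k1); y_{n+1} = y_n + h·k2.
x=1.800000, y=-0.600000:
  k1 = f(1.800000, -0.600000) = 1.394000
  k2 = f(2.065000, -0.230590) = 0.875951
  y ← -0.600000 + 0.53·0.875951 = -0.135746
x=2.330000, y=-0.135746:
  k1 = f(2.330000, -0.135746) = 0.591284
  k2 = f(2.595000, 0.020945) = 0.254047
  y ← -0.135746 + 0.53·0.254047 = -0.001101
y(2.86) ≈ -0.0011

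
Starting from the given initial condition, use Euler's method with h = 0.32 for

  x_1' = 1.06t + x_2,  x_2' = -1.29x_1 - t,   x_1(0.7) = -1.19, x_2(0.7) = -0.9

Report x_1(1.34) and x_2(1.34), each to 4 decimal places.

-1.0971, -0.4471

Euler on (x_1,x_2): x_1_{n+1} = x_1_n + h·x_1', x_2_{n+1} = x_2_n + h·x_2'.
0.700000: (-1.190000, -0.900000); f=(-0.158000, 0.835100) → (-1.240560, -0.632768)
1.020000: (-1.240560, -0.632768); f=(0.448432, 0.580322) → (-1.097062, -0.447065)
(x_1(1.34), x_2(1.34)) ≈ (-1.0971, -0.4471)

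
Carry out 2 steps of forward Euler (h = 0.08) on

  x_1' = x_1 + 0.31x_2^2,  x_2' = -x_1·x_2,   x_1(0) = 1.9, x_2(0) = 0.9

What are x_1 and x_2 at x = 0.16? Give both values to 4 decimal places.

Euler on (x_1,x_2): x_1_{n+1} = x_1_n + h·x_1', x_2_{n+1} = x_2_n + h·x_2'.
0.000000: (1.900000, 0.900000); f=(2.151100, -1.710000) → (2.072088, 0.763200)
0.080000: (2.072088, 0.763200); f=(2.252655, -1.581418) → (2.252300, 0.636687)
(x_1(0.16), x_2(0.16)) ≈ (2.2523, 0.6367)

2.2523, 0.6367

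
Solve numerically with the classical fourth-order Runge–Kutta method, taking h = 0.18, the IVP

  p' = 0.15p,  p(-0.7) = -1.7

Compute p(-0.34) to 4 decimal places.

-1.7943

RK4: k1 = f(s_n, p_n); k2 = f(s_n + h/2, p_n + (h/2)·k1); k3 = f(s_n + h/2, p_n + (h/2)·k2); k4 = f(s_n + h, p_n + h·k3); p_{n+1} = p_n + (h/6)·(k1 + 2k2 + 2k3 + k4).
s=-0.700000, p=-1.700000:
  k1 = f(-0.700000, -1.700000) = -0.255000
  k2 = f(-0.610000, -1.722950) = -0.258442
  k3 = f(-0.610000, -1.723260) = -0.258489
  k4 = f(-0.520000, -1.746528) = -0.261979
  p ← -1.700000 + (0.18/6)·(k1 + 2k2 + 2k3 + k4) = -1.746525
s=-0.520000, p=-1.746525:
  k1 = f(-0.520000, -1.746525) = -0.261979
  k2 = f(-0.430000, -1.770103) = -0.265516
  k3 = f(-0.430000, -1.770422) = -0.265563
  k4 = f(-0.340000, -1.794327) = -0.269149
  p ← -1.746525 + (0.18/6)·(k1 + 2k2 + 2k3 + k4) = -1.794324
p(-0.34) ≈ -1.7943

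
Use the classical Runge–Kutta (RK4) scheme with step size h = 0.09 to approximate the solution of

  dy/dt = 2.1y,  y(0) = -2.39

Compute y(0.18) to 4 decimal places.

RK4: k1 = f(t_n, y_n); k2 = f(t_n + h/2, y_n + (h/2)·k1); k3 = f(t_n + h/2, y_n + (h/2)·k2); k4 = f(t_n + h, y_n + h·k3); y_{n+1} = y_n + (h/6)·(k1 + 2k2 + 2k3 + k4).
t=0.000000, y=-2.390000:
  k1 = f(0.000000, -2.390000) = -5.019000
  k2 = f(0.045000, -2.615855) = -5.493296
  k3 = f(0.045000, -2.637198) = -5.538116
  k4 = f(0.090000, -2.888430) = -6.065704
  y ← -2.390000 + (0.09/6)·(k1 + 2k2 + 2k3 + k4) = -2.887213
t=0.090000, y=-2.887213:
  k1 = f(0.090000, -2.887213) = -6.063147
  k2 = f(0.135000, -3.160055) = -6.636115
  k3 = f(0.135000, -3.185838) = -6.690260
  k4 = f(0.180000, -3.489336) = -7.327606
  y ← -2.887213 + (0.09/6)·(k1 + 2k2 + 2k3 + k4) = -3.487865
y(0.18) ≈ -3.4879

-3.4879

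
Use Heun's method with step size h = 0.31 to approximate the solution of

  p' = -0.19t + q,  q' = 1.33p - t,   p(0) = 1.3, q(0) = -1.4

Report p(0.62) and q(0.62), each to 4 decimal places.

0.6473, -0.8259

Heun on (p,q): k1 = f(t_n, state_n); k2 = f(t_n + h, state_n + h·k1); state_{n+1} = state_n + (h/2)·(k1 + k2).
0.000000: (1.300000, -1.400000)
  k1 = (-1.400000, 1.729000)
  predictor → (0.866000, -0.864010)
  k2 = (-0.922910, 0.841780)
  → (0.939949, -1.001529)
0.310000: (0.939949, -1.001529)
  k1 = (-1.060429, 0.940132)
  predictor → (0.611216, -0.710088)
  k2 = (-0.827888, 0.192917)
  → (0.647260, -0.825906)
(p(0.62), q(0.62)) ≈ (0.6473, -0.8259)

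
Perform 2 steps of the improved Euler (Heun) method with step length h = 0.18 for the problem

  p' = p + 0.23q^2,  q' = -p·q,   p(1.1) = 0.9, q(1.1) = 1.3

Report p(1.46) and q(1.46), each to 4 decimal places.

1.4106, 0.8641

Heun on (p,q): k1 = f(t_n, state_n); k2 = f(t_n + h, state_n + h·k1); state_{n+1} = state_n + (h/2)·(k1 + k2).
1.100000: (0.900000, 1.300000)
  k1 = (1.288700, -1.170000)
  predictor → (1.131966, 1.089400)
  k2 = (1.404928, -1.233164)
  → (1.142427, 1.083715)
1.280000: (1.142427, 1.083715)
  k1 = (1.412547, -1.238065)
  predictor → (1.396685, 0.860864)
  k2 = (1.567135, -1.202355)
  → (1.410598, 0.864077)
(p(1.46), q(1.46)) ≈ (1.4106, 0.8641)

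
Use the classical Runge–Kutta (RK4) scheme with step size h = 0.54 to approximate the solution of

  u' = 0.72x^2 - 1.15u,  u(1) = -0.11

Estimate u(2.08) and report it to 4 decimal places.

RK4: k1 = f(x_n, u_n); k2 = f(x_n + h/2, u_n + (h/2)·k1); k3 = f(x_n + h/2, u_n + (h/2)·k2); k4 = f(x_n + h, u_n + h·k3); u_{n+1} = u_n + (h/6)·(k1 + 2k2 + 2k3 + k4).
x=1.000000, u=-0.110000:
  k1 = f(1.000000, -0.110000) = 0.846500
  k2 = f(1.270000, 0.118555) = 1.024950
  k3 = f(1.270000, 0.166736) = 0.969541
  k4 = f(1.540000, 0.413552) = 1.231967
  u ← -0.110000 + (0.54/6)·(k1 + 2k2 + 2k3 + k4) = 0.436070
x=1.540000, u=0.436070:
  k1 = f(1.540000, 0.436070) = 1.206071
  k2 = f(1.810000, 0.761710) = 1.482826
  k3 = f(1.810000, 0.836433) = 1.396894
  k4 = f(2.080000, 1.190393) = 1.746056
  u ← 0.436070 + (0.54/6)·(k1 + 2k2 + 2k3 + k4) = 1.220111
u(2.08) ≈ 1.2201

1.2201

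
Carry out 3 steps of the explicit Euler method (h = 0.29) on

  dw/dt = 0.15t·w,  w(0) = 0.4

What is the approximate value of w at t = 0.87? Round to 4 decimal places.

Euler: w_{n+1} = w_n + h·f(t_n, w_n).
t=0.000000, w=0.400000: f=0.000000 → w ← 0.400000 + 0.29·0.000000 = 0.400000
t=0.290000, w=0.400000: f=0.017400 → w ← 0.400000 + 0.29·0.017400 = 0.405046
t=0.580000, w=0.405046: f=0.035239 → w ← 0.405046 + 0.29·0.035239 = 0.415265
w(0.87) ≈ 0.4153

0.4153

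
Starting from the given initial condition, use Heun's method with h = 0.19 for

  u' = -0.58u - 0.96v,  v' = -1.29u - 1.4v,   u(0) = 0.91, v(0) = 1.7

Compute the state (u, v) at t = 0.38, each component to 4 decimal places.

Heun on (u,v): k1 = f(t_n, state_n); k2 = f(t_n + h, state_n + h·k1); state_{n+1} = state_n + (h/2)·(k1 + k2).
0.000000: (0.910000, 1.700000)
  k1 = (-2.159800, -3.553900)
  predictor → (0.499638, 1.024759)
  k2 = (-1.273559, -2.079196)
  → (0.583831, 1.164856)
0.190000: (0.583831, 1.164856)
  k1 = (-1.456884, -2.383940)
  predictor → (0.307023, 0.711907)
  k2 = (-0.861504, -1.392730)
  → (0.363584, 0.806072)
(u(0.38), v(0.38)) ≈ (0.3636, 0.8061)

0.3636, 0.8061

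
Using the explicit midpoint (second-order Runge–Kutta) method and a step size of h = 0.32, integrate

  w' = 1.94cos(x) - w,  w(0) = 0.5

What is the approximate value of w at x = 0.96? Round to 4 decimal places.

1.1566

Midpoint: k1 = f(x_n, w_n); k2 = f(x_n + h/2, w_n + (h/2)·k1); w_{n+1} = w_n + h·k2.
x=0.000000, w=0.500000:
  k1 = f(0.000000, 0.500000) = 1.440000
  k2 = f(0.160000, 0.730400) = 1.184821
  w ← 0.500000 + 0.32·1.184821 = 0.879143
x=0.320000, w=0.879143:
  k1 = f(0.320000, 0.879143) = 0.962374
  k2 = f(0.480000, 1.033123) = 0.687648
  w ← 0.879143 + 0.32·0.687648 = 1.099190
x=0.640000, w=1.099190:
  k1 = f(0.640000, 1.099190) = 0.456876
  k2 = f(0.800000, 1.172290) = 0.179321
  w ← 1.099190 + 0.32·0.179321 = 1.156573
w(0.96) ≈ 1.1566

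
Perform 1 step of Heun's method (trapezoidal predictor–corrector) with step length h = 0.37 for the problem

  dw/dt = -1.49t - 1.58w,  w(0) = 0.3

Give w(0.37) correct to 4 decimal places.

0.0739

Heun: k1 = f(t_n, w_n); k2 = f(t_n + h, w_n + h·k1); w_{n+1} = w_n + (h/2)·(k1 + k2).
t=0.000000, w=0.300000:
  k1 = f(0.000000, 0.300000) = -0.474000
  k2 = f(0.370000, 0.124620) = -0.748200
  w ← 0.300000 + (0.37/2)·(-0.474000 + (-0.748200)) = 0.073893
w(0.37) ≈ 0.0739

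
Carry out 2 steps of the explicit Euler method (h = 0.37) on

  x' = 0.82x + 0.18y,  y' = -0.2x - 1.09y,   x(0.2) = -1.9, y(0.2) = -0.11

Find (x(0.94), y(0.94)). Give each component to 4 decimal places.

-3.2324, 0.2285

Euler on (x,y): x_{n+1} = x_n + h·x', y_{n+1} = y_n + h·y'.
0.200000: (-1.900000, -0.110000); f=(-1.577800, 0.499900) → (-2.483786, 0.074963)
0.570000: (-2.483786, 0.074963); f=(-2.023211, 0.415048) → (-3.232374, 0.228531)
(x(0.94), y(0.94)) ≈ (-3.2324, 0.2285)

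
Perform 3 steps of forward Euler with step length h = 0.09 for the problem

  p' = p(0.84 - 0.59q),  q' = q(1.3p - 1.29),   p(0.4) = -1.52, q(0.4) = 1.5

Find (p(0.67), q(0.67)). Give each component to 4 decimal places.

Euler on (p,q): p_{n+1} = p_n + h·p', q_{n+1} = q_n + h·q'.
0.400000: (-1.520000, 1.500000); f=(0.068400, -4.899000) → (-1.513844, 1.059090)
0.490000: (-1.513844, 1.059090); f=(-0.325684, -3.450512) → (-1.543156, 0.748544)
0.580000: (-1.543156, 0.748544); f=(-0.614730, -2.467277) → (-1.598481, 0.526489)
(p(0.67), q(0.67)) ≈ (-1.5985, 0.5265)

-1.5985, 0.5265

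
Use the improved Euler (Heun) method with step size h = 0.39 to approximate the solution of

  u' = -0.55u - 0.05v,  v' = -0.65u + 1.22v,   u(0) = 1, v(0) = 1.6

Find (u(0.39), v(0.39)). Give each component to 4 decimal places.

Heun on (u,v): k1 = f(s_n, state_n); k2 = f(s_n + h, state_n + h·k1); state_{n+1} = state_n + (h/2)·(k1 + k2).
0.000000: (1.000000, 1.600000)
  k1 = (-0.630000, 1.302000)
  predictor → (0.754300, 2.107780)
  k2 = (-0.520254, 2.081197)
  → (0.775700, 2.259723)
(u(0.39), v(0.39)) ≈ (0.7757, 2.2597)

0.7757, 2.2597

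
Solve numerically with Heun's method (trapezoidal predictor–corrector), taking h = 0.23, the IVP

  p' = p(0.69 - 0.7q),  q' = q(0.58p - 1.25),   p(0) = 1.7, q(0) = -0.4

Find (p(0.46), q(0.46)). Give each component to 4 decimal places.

Heun on (p,q): k1 = f(x_n, state_n); k2 = f(x_n + h, state_n + h·k1); state_{n+1} = state_n + (h/2)·(k1 + k2).
0.000000: (1.700000, -0.400000)
  k1 = (1.649000, 0.105600)
  predictor → (2.079270, -0.375712)
  k2 = (1.981541, 0.016540)
  → (2.117512, -0.385954)
0.230000: (2.117512, -0.385954)
  k1 = (2.033167, 0.008430)
  predictor → (2.585141, -0.384015)
  k2 = (2.478660, -0.095766)
  → (2.636372, -0.395998)
(p(0.46), q(0.46)) ≈ (2.6364, -0.3960)

2.6364, -0.3960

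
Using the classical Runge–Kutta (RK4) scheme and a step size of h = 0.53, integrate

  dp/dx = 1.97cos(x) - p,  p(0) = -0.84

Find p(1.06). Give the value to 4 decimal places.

0.7070

RK4: k1 = f(x_n, p_n); k2 = f(x_n + h/2, p_n + (h/2)·k1); k3 = f(x_n + h/2, p_n + (h/2)·k2); k4 = f(x_n + h, p_n + h·k3); p_{n+1} = p_n + (h/6)·(k1 + 2k2 + 2k3 + k4).
x=0.000000, p=-0.840000:
  k1 = f(0.000000, -0.840000) = 2.810000
  k2 = f(0.265000, -0.095350) = 1.996582
  k3 = f(0.265000, -0.310906) = 2.212138
  k4 = f(0.530000, 0.332433) = 1.367297
  p ← -0.840000 + (0.53/6)·(k1 + 2k2 + 2k3 + k4) = 0.272535
x=0.530000, p=0.272535:
  k1 = f(0.530000, 0.272535) = 1.427195
  k2 = f(0.795000, 0.650742) = 0.728819
  k3 = f(0.795000, 0.465672) = 0.913889
  k4 = f(1.060000, 0.756896) = 0.206182
  p ← 0.272535 + (0.53/6)·(k1 + 2k2 + 2k3 + k4) = 0.707028
p(1.06) ≈ 0.7070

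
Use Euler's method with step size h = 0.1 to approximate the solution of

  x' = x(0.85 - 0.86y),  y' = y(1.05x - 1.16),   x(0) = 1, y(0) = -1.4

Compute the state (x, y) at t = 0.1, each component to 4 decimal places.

Euler on (x,y): x_{n+1} = x_n + h·x', y_{n+1} = y_n + h·y'.
0.000000: (1.000000, -1.400000); f=(2.054000, 0.154000) → (1.205400, -1.384600)
(x(0.1), y(0.1)) ≈ (1.2054, -1.3846)

1.2054, -1.3846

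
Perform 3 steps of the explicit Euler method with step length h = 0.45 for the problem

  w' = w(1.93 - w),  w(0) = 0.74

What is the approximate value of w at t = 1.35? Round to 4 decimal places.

Euler: w_{n+1} = w_n + h·f(t_n, w_n).
t=0.000000, w=0.740000: f=0.880600 → w ← 0.740000 + 0.45·0.880600 = 1.136270
t=0.450000, w=1.136270: f=0.901892 → w ← 1.136270 + 0.45·0.901892 = 1.542121
t=0.900000, w=1.542121: f=0.598156 → w ← 1.542121 + 0.45·0.598156 = 1.811291
w(1.35) ≈ 1.8113

1.8113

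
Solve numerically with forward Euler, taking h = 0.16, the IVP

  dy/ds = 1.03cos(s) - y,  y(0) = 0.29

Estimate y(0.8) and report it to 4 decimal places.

Euler: y_{n+1} = y_n + h·f(s_n, y_n).
s=0.000000, y=0.290000: f=0.740000 → y ← 0.290000 + 0.16·0.740000 = 0.408400
s=0.160000, y=0.408400: f=0.608444 → y ← 0.408400 + 0.16·0.608444 = 0.505751
s=0.320000, y=0.505751: f=0.471961 → y ← 0.505751 + 0.16·0.471961 = 0.581265
s=0.480000, y=0.581265: f=0.332340 → y ← 0.581265 + 0.16·0.332340 = 0.634439
s=0.640000, y=0.634439: f=0.191719 → y ← 0.634439 + 0.16·0.191719 = 0.665114
y(0.8) ≈ 0.6651

0.6651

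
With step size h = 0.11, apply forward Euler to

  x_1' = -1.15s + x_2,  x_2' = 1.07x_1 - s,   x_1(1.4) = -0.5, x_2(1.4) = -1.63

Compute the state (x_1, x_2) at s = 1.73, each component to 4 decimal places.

Euler on (x_1,x_2): x_1_{n+1} = x_1_n + h·x_1', x_2_{n+1} = x_2_n + h·x_2'.
1.400000: (-0.500000, -1.630000); f=(-3.240000, -1.935000) → (-0.856400, -1.842850)
1.510000: (-0.856400, -1.842850); f=(-3.579350, -2.426348) → (-1.250128, -2.109748)
1.620000: (-1.250128, -2.109748); f=(-3.972748, -2.957637) → (-1.687131, -2.435088)
(x_1(1.73), x_2(1.73)) ≈ (-1.6871, -2.4351)

-1.6871, -2.4351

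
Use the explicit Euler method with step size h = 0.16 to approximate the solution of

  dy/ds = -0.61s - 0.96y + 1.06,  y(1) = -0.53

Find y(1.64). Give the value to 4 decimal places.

-0.1283

Euler: y_{n+1} = y_n + h·f(s_n, y_n).
s=1.000000, y=-0.530000: f=0.958800 → y ← -0.530000 + 0.16·0.958800 = -0.376592
s=1.160000, y=-0.376592: f=0.713928 → y ← -0.376592 + 0.16·0.713928 = -0.262363
s=1.320000, y=-0.262363: f=0.506669 → y ← -0.262363 + 0.16·0.506669 = -0.181296
s=1.480000, y=-0.181296: f=0.331245 → y ← -0.181296 + 0.16·0.331245 = -0.128297
y(1.64) ≈ -0.1283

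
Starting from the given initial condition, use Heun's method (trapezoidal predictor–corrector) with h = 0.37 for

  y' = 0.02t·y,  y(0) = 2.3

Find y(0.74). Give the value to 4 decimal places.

Heun: k1 = f(t_n, y_n); k2 = f(t_n + h, y_n + h·k1); y_{n+1} = y_n + (h/2)·(k1 + k2).
t=0.000000, y=2.300000:
  k1 = f(0.000000, 2.300000) = 0.000000
  k2 = f(0.370000, 2.300000) = 0.017020
  y ← 2.300000 + (0.37/2)·(0.000000 + 0.017020) = 2.303149
t=0.370000, y=2.303149:
  k1 = f(0.370000, 2.303149) = 0.017043
  k2 = f(0.740000, 2.309455) = 0.034180
  y ← 2.303149 + (0.37/2)·(0.017043 + 0.034180) = 2.312625
y(0.74) ≈ 2.3126

2.3126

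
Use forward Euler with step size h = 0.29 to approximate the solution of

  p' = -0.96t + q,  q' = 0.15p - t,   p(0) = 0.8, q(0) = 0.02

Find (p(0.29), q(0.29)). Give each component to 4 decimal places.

Euler on (p,q): p_{n+1} = p_n + h·p', q_{n+1} = q_n + h·q'.
0.000000: (0.800000, 0.020000); f=(0.020000, 0.120000) → (0.805800, 0.054800)
(p(0.29), q(0.29)) ≈ (0.8058, 0.0548)

0.8058, 0.0548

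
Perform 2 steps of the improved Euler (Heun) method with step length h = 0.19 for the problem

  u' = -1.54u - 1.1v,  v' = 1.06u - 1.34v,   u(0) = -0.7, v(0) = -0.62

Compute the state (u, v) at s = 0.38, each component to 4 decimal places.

-0.2168, -0.4935

Heun on (u,v): k1 = f(s_n, state_n); k2 = f(s_n + h, state_n + h·k1); state_{n+1} = state_n + (h/2)·(k1 + k2).
0.000000: (-0.700000, -0.620000)
  k1 = (1.760000, 0.088800)
  predictor → (-0.365600, -0.603128)
  k2 = (1.226465, 0.420656)
  → (-0.416286, -0.571602)
0.190000: (-0.416286, -0.571602)
  k1 = (1.269842, 0.324683)
  predictor → (-0.175016, -0.509912)
  k2 = (0.830427, 0.497765)
  → (-0.216760, -0.493469)
(u(0.38), v(0.38)) ≈ (-0.2168, -0.4935)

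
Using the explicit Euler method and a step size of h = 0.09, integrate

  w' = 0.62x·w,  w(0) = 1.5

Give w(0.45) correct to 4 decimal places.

Euler: w_{n+1} = w_n + h·f(x_n, w_n).
x=0.000000, w=1.500000: f=0.000000 → w ← 1.500000 + 0.09·0.000000 = 1.500000
x=0.090000, w=1.500000: f=0.083700 → w ← 1.500000 + 0.09·0.083700 = 1.507533
x=0.180000, w=1.507533: f=0.168241 → w ← 1.507533 + 0.09·0.168241 = 1.522675
x=0.270000, w=1.522675: f=0.254896 → w ← 1.522675 + 0.09·0.254896 = 1.545615
x=0.360000, w=1.545615: f=0.344981 → w ← 1.545615 + 0.09·0.344981 = 1.576664
w(0.45) ≈ 1.5767

1.5767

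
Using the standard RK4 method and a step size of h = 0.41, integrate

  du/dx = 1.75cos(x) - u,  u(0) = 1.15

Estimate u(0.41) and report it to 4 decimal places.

RK4: k1 = f(x_n, u_n); k2 = f(x_n + h/2, u_n + (h/2)·k1); k3 = f(x_n + h/2, u_n + (h/2)·k2); k4 = f(x_n + h, u_n + h·k3); u_{n+1} = u_n + (h/6)·(k1 + 2k2 + 2k3 + k4).
x=0.000000, u=1.150000:
  k1 = f(0.000000, 1.150000) = 0.600000
  k2 = f(0.205000, 1.273000) = 0.440357
  k3 = f(0.205000, 1.240273) = 0.473084
  k4 = f(0.410000, 1.343964) = 0.260997
  u ← 1.150000 + (0.41/6)·(k1 + 2k2 + 2k3 + k4) = 1.333672
u(0.41) ≈ 1.3337

1.3337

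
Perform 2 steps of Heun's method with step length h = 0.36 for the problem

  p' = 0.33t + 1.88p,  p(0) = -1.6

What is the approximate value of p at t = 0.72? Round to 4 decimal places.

Heun: k1 = f(t_n, p_n); k2 = f(t_n + h, p_n + h·k1); p_{n+1} = p_n + (h/2)·(k1 + k2).
t=0.000000, p=-1.600000:
  k1 = f(0.000000, -1.600000) = -3.008000
  k2 = f(0.360000, -2.682880) = -4.925014
  p ← -1.600000 + (0.36/2)·(-3.008000 + (-4.925014)) = -3.027943
t=0.360000, p=-3.027943:
  k1 = f(0.360000, -3.027943) = -5.573732
  k2 = f(0.720000, -5.034486) = -9.227234
  p ← -3.027943 + (0.36/2)·(-5.573732 + (-9.227234)) = -5.692116
p(0.72) ≈ -5.6921

-5.6921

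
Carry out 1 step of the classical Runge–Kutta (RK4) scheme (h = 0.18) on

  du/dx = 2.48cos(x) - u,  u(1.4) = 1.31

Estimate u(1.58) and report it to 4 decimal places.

RK4: k1 = f(x_n, u_n); k2 = f(x_n + h/2, u_n + (h/2)·k1); k3 = f(x_n + h/2, u_n + (h/2)·k2); k4 = f(x_n + h, u_n + h·k3); u_{n+1} = u_n + (h/6)·(k1 + 2k2 + 2k3 + k4).
x=1.400000, u=1.310000:
  k1 = f(1.400000, 1.310000) = -0.888481
  k2 = f(1.490000, 1.230037) = -1.029880
  k3 = f(1.490000, 1.217311) = -1.017154
  k4 = f(1.580000, 1.126912) = -1.149737
  u ← 1.310000 + (0.18/6)·(k1 + 2k2 + 2k3 + k4) = 1.126031
u(1.58) ≈ 1.1260

1.1260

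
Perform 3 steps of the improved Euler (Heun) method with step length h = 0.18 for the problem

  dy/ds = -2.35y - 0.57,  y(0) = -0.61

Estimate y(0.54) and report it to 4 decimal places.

-0.3513

Heun: k1 = f(s_n, y_n); k2 = f(s_n + h, y_n + h·k1); y_{n+1} = y_n + (h/2)·(k1 + k2).
s=0.000000, y=-0.610000:
  k1 = f(0.000000, -0.610000) = 0.863500
  k2 = f(0.180000, -0.454570) = 0.498240
  y ← -0.610000 + (0.18/2)·(0.863500 + 0.498240) = -0.487443
s=0.180000, y=-0.487443:
  k1 = f(0.180000, -0.487443) = 0.575492
  k2 = f(0.360000, -0.383855) = 0.332059
  y ← -0.487443 + (0.18/2)·(0.575492 + 0.332059) = -0.405764
s=0.360000, y=-0.405764:
  k1 = f(0.360000, -0.405764) = 0.383545
  k2 = f(0.540000, -0.336726) = 0.221305
  y ← -0.405764 + (0.18/2)·(0.383545 + 0.221305) = -0.351327
y(0.54) ≈ -0.3513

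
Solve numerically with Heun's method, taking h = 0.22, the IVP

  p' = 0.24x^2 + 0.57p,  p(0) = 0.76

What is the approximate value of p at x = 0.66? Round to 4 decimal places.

Heun: k1 = f(x_n, p_n); k2 = f(x_n + h, p_n + h·k1); p_{n+1} = p_n + (h/2)·(k1 + k2).
x=0.000000, p=0.760000:
  k1 = f(0.000000, 0.760000) = 0.433200
  k2 = f(0.220000, 0.855304) = 0.499139
  p ← 0.760000 + (0.22/2)·(0.433200 + 0.499139) = 0.862557
x=0.220000, p=0.862557:
  k1 = f(0.220000, 0.862557) = 0.503274
  k2 = f(0.440000, 0.973278) = 0.601232
  p ← 0.862557 + (0.22/2)·(0.503274 + 0.601232) = 0.984053
x=0.440000, p=0.984053:
  k1 = f(0.440000, 0.984053) = 0.607374
  k2 = f(0.660000, 1.117675) = 0.741619
  p ← 0.984053 + (0.22/2)·(0.607374 + 0.741619) = 1.132442
p(0.66) ≈ 1.1324

1.1324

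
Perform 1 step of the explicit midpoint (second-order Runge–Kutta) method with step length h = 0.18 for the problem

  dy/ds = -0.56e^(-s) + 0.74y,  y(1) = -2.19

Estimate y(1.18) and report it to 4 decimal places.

-2.5375

Midpoint: k1 = f(s_n, y_n); k2 = f(s_n + h/2, y_n + (h/2)·k1); y_{n+1} = y_n + h·k2.
s=1.000000, y=-2.190000:
  k1 = f(1.000000, -2.190000) = -1.826612
  k2 = f(1.090000, -2.354395) = -1.930534
  y ← -2.190000 + 0.18·(-1.930534) = -2.537496
y(1.18) ≈ -2.5375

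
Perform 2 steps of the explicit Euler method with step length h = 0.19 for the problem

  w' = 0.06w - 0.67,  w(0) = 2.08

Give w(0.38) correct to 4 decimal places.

Euler: w_{n+1} = w_n + h·f(s_n, w_n).
s=0.000000, w=2.080000: f=-0.545200 → w ← 2.080000 + 0.19·(-0.545200) = 1.976412
s=0.190000, w=1.976412: f=-0.551415 → w ← 1.976412 + 0.19·(-0.551415) = 1.871643
w(0.38) ≈ 1.8716

1.8716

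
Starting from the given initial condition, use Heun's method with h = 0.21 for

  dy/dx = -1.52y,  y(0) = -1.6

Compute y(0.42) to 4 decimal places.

-0.8567

Heun: k1 = f(x_n, y_n); k2 = f(x_n + h, y_n + h·k1); y_{n+1} = y_n + (h/2)·(k1 + k2).
x=0.000000, y=-1.600000:
  k1 = f(0.000000, -1.600000) = 2.432000
  k2 = f(0.210000, -1.089280) = 1.655706
  y ← -1.600000 + (0.21/2)·(2.432000 + 1.655706) = -1.170791
x=0.210000, y=-1.170791:
  k1 = f(0.210000, -1.170791) = 1.779602
  k2 = f(0.420000, -0.797074) = 1.211553
  y ← -1.170791 + (0.21/2)·(1.779602 + 1.211553) = -0.856720
y(0.42) ≈ -0.8567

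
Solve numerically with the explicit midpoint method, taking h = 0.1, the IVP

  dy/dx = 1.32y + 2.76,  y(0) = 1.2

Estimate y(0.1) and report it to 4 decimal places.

1.6631

Midpoint: k1 = f(x_n, y_n); k2 = f(x_n + h/2, y_n + (h/2)·k1); y_{n+1} = y_n + h·k2.
x=0.000000, y=1.200000:
  k1 = f(0.000000, 1.200000) = 4.344000
  k2 = f(0.050000, 1.417200) = 4.630704
  y ← 1.200000 + 0.1·4.630704 = 1.663070
y(0.1) ≈ 1.6631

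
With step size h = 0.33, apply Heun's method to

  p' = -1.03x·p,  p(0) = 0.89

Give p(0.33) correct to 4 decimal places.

Heun: k1 = f(x_n, p_n); k2 = f(x_n + h, p_n + h·k1); p_{n+1} = p_n + (h/2)·(k1 + k2).
x=0.000000, p=0.890000:
  k1 = f(0.000000, 0.890000) = 0.000000
  k2 = f(0.330000, 0.890000) = -0.302511
  p ← 0.890000 + (0.33/2)·(0.000000 + (-0.302511)) = 0.840086
p(0.33) ≈ 0.8401

0.8401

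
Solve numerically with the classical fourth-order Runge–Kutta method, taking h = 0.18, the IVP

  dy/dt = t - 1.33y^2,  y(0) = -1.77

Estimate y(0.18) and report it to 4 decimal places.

-3.0401

RK4: k1 = f(t_n, y_n); k2 = f(t_n + h/2, y_n + (h/2)·k1); k3 = f(t_n + h/2, y_n + (h/2)·k2); k4 = f(t_n + h, y_n + h·k3); y_{n+1} = y_n + (h/6)·(k1 + 2k2 + 2k3 + k4).
t=0.000000, y=-1.770000:
  k1 = f(0.000000, -1.770000) = -4.166757
  k2 = f(0.090000, -2.145008) = -6.029410
  k3 = f(0.090000, -2.312647) = -7.023286
  k4 = f(0.180000, -3.034192) = -12.064403
  y ← -1.770000 + (0.18/6)·(k1 + 2k2 + 2k3 + k4) = -3.040097
y(0.18) ≈ -3.0401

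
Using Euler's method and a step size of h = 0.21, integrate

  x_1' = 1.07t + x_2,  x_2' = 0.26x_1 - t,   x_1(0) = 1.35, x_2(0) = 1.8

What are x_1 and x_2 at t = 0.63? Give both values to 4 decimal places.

2.6671, 1.9542

Euler on (x_1,x_2): x_1_{n+1} = x_1_n + h·x_1', x_2_{n+1} = x_2_n + h·x_2'.
0.000000: (1.350000, 1.800000); f=(1.800000, 0.351000) → (1.728000, 1.873710)
0.210000: (1.728000, 1.873710); f=(2.098410, 0.239280) → (2.168666, 1.923959)
0.420000: (2.168666, 1.923959); f=(2.373359, 0.143853) → (2.667071, 1.954168)
(x_1(0.63), x_2(0.63)) ≈ (2.6671, 1.9542)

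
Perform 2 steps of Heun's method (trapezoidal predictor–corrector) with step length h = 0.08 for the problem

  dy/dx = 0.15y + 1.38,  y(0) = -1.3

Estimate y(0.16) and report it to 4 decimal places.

-1.1081

Heun: k1 = f(x_n, y_n); k2 = f(x_n + h, y_n + h·k1); y_{n+1} = y_n + (h/2)·(k1 + k2).
x=0.000000, y=-1.300000:
  k1 = f(0.000000, -1.300000) = 1.185000
  k2 = f(0.080000, -1.205200) = 1.199220
  y ← -1.300000 + (0.08/2)·(1.185000 + 1.199220) = -1.204631
x=0.080000, y=-1.204631:
  k1 = f(0.080000, -1.204631) = 1.199305
  k2 = f(0.160000, -1.108687) = 1.213697
  y ← -1.204631 + (0.08/2)·(1.199305 + 1.213697) = -1.108111
y(0.16) ≈ -1.1081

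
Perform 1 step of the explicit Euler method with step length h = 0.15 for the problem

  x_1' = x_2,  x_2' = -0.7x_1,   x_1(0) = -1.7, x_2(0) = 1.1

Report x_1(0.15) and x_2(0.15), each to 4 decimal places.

-1.5350, 1.2785

Euler on (x_1,x_2): x_1_{n+1} = x_1_n + h·x_1', x_2_{n+1} = x_2_n + h·x_2'.
0.000000: (-1.700000, 1.100000); f=(1.100000, 1.190000) → (-1.535000, 1.278500)
(x_1(0.15), x_2(0.15)) ≈ (-1.5350, 1.2785)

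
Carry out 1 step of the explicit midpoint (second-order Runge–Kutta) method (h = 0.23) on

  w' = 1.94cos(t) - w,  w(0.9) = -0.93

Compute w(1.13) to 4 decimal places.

Midpoint: k1 = f(t_n, w_n); k2 = f(t_n + h/2, w_n + (h/2)·k1); w_{n+1} = w_n + h·k2.
t=0.900000, w=-0.930000:
  k1 = f(0.900000, -0.930000) = 2.135923
  k2 = f(1.015000, -0.684369) = 1.707951
  w ← -0.930000 + 0.23·1.707951 = -0.537171
w(1.13) ≈ -0.5372

-0.5372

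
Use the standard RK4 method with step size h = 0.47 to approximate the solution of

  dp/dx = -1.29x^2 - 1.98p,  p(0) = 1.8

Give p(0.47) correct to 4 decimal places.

0.6821

RK4: k1 = f(x_n, p_n); k2 = f(x_n + h/2, p_n + (h/2)·k1); k3 = f(x_n + h/2, p_n + (h/2)·k2); k4 = f(x_n + h, p_n + h·k3); p_{n+1} = p_n + (h/6)·(k1 + 2k2 + 2k3 + k4).
x=0.000000, p=1.800000:
  k1 = f(0.000000, 1.800000) = -3.564000
  k2 = f(0.235000, 0.962460) = -1.976911
  k3 = f(0.235000, 1.335426) = -2.715384
  k4 = f(0.470000, 0.523770) = -1.322025
  p ← 1.800000 + (0.47/6)·(k1 + 2k2 + 2k3 + k4) = 0.682135
p(0.47) ≈ 0.6821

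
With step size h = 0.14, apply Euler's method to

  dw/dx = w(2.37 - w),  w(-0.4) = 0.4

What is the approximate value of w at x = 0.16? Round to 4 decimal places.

0.9744

Euler: w_{n+1} = w_n + h·f(x_n, w_n).
x=-0.400000, w=0.400000: f=0.788000 → w ← 0.400000 + 0.14·0.788000 = 0.510320
x=-0.260000, w=0.510320: f=0.949032 → w ← 0.510320 + 0.14·0.949032 = 0.643184
x=-0.120000, w=0.643184: f=1.110661 → w ← 0.643184 + 0.14·1.110661 = 0.798677
x=0.020000, w=0.798677: f=1.254980 → w ← 0.798677 + 0.14·1.254980 = 0.974374
w(0.16) ≈ 0.9744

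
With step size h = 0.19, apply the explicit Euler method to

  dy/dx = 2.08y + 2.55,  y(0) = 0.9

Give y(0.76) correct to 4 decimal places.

Euler: y_{n+1} = y_n + h·f(x_n, y_n).
x=0.000000, y=0.900000: f=4.422000 → y ← 0.900000 + 0.19·4.422000 = 1.740180
x=0.190000, y=1.740180: f=6.169574 → y ← 1.740180 + 0.19·6.169574 = 2.912399
x=0.380000, y=2.912399: f=8.607790 → y ← 2.912399 + 0.19·8.607790 = 4.547879
x=0.570000, y=4.547879: f=12.009589 → y ← 4.547879 + 0.19·12.009589 = 6.829701
y(0.76) ≈ 6.8297

6.8297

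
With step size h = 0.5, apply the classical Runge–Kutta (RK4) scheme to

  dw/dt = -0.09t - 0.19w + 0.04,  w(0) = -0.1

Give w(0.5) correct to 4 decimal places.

RK4: k1 = f(t_n, w_n); k2 = f(t_n + h/2, w_n + (h/2)·k1); k3 = f(t_n + h/2, w_n + (h/2)·k2); k4 = f(t_n + h, w_n + h·k3); w_{n+1} = w_n + (h/6)·(k1 + 2k2 + 2k3 + k4).
t=0.000000, w=-0.100000:
  k1 = f(0.000000, -0.100000) = 0.059000
  k2 = f(0.250000, -0.085250) = 0.033698
  k3 = f(0.250000, -0.091576) = 0.034899
  k4 = f(0.500000, -0.082550) = 0.010685
  w ← -0.100000 + (0.5/6)·(k1 + 2k2 + 2k3 + k4) = -0.082760
w(0.5) ≈ -0.0828

-0.0828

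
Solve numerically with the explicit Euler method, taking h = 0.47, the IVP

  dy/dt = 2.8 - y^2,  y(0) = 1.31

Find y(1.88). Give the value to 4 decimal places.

Euler: y_{n+1} = y_n + h·f(t_n, y_n).
t=0.000000, y=1.310000: f=1.083900 → y ← 1.310000 + 0.47·1.083900 = 1.819433
t=0.470000, y=1.819433: f=-0.510336 → y ← 1.819433 + 0.47·(-0.510336) = 1.579575
t=0.940000, y=1.579575: f=0.304943 → y ← 1.579575 + 0.47·0.304943 = 1.722898
t=1.410000, y=1.722898: f=-0.168378 → y ← 1.722898 + 0.47·(-0.168378) = 1.643760
y(1.88) ≈ 1.6438

1.6438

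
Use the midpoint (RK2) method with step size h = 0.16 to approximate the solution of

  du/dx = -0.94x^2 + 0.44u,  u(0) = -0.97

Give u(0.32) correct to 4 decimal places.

Midpoint: k1 = f(x_n, u_n); k2 = f(x_n + h/2, u_n + (h/2)·k1); u_{n+1} = u_n + h·k2.
x=0.000000, u=-0.970000:
  k1 = f(0.000000, -0.970000) = -0.426800
  k2 = f(0.080000, -1.004144) = -0.447839
  u ← -0.970000 + 0.16·(-0.447839) = -1.041654
x=0.160000, u=-1.041654:
  k1 = f(0.160000, -1.041654) = -0.482392
  k2 = f(0.240000, -1.080246) = -0.529452
  u ← -1.041654 + 0.16·(-0.529452) = -1.126367
u(0.32) ≈ -1.1264

-1.1264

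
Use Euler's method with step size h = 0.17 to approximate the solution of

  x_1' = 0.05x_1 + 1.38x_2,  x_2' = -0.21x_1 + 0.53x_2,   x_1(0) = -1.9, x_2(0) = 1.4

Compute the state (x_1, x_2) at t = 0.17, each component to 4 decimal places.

-1.5877, 1.5940

Euler on (x_1,x_2): x_1_{n+1} = x_1_n + h·x_1', x_2_{n+1} = x_2_n + h·x_2'.
0.000000: (-1.900000, 1.400000); f=(1.837000, 1.141000) → (-1.587710, 1.593970)
(x_1(0.17), x_2(0.17)) ≈ (-1.5877, 1.5940)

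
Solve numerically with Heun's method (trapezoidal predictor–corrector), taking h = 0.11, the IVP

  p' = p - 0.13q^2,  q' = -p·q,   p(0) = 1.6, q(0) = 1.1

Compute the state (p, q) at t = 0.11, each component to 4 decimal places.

1.7702, 0.9155

Heun on (p,q): k1 = f(t_n, state_n); k2 = f(t_n + h, state_n + h·k1); state_{n+1} = state_n + (h/2)·(k1 + k2).
0.000000: (1.600000, 1.100000)
  k1 = (1.442700, -1.760000)
  predictor → (1.758697, 0.906400)
  k2 = (1.651894, -1.594083)
  → (1.770203, 0.915525)
(p(0.11), q(0.11)) ≈ (1.7702, 0.9155)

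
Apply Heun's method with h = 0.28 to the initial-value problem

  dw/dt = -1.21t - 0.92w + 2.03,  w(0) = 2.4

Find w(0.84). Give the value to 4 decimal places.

1.9546

Heun: k1 = f(t_n, w_n); k2 = f(t_n + h, w_n + h·k1); w_{n+1} = w_n + (h/2)·(k1 + k2).
t=0.000000, w=2.400000:
  k1 = f(0.000000, 2.400000) = -0.178000
  k2 = f(0.280000, 2.350160) = -0.470947
  w ← 2.400000 + (0.28/2)·(-0.178000 + (-0.470947)) = 2.309147
t=0.280000, w=2.309147:
  k1 = f(0.280000, 2.309147) = -0.433216
  k2 = f(0.560000, 2.187847) = -0.660419
  w ← 2.309147 + (0.28/2)·(-0.433216 + (-0.660419)) = 2.156039
t=0.560000, w=2.156039:
  k1 = f(0.560000, 2.156039) = -0.631155
  k2 = f(0.840000, 1.979315) = -0.807370
  w ← 2.156039 + (0.28/2)·(-0.631155 + (-0.807370)) = 1.954645
w(0.84) ≈ 1.9546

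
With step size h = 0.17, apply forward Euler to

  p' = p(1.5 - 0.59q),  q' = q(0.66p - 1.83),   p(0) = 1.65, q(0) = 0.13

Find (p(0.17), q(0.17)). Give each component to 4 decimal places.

Euler on (p,q): p_{n+1} = p_n + h·p', q_{n+1} = q_n + h·q'.
0.000000: (1.650000, 0.130000); f=(2.348445, -0.096330) → (2.049236, 0.113624)
(p(0.17), q(0.17)) ≈ (2.0492, 0.1136)

2.0492, 0.1136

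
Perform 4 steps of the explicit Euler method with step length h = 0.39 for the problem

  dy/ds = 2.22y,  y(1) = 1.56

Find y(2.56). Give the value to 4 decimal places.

18.9054

Euler: y_{n+1} = y_n + h·f(s_n, y_n).
s=1.000000, y=1.560000: f=3.463200 → y ← 1.560000 + 0.39·3.463200 = 2.910648
s=1.390000, y=2.910648: f=6.461639 → y ← 2.910648 + 0.39·6.461639 = 5.430687
s=1.780000, y=5.430687: f=12.056125 → y ← 5.430687 + 0.39·12.056125 = 10.132576
s=2.170000, y=10.132576: f=22.494318 → y ← 10.132576 + 0.39·22.494318 = 18.905360
y(2.56) ≈ 18.9054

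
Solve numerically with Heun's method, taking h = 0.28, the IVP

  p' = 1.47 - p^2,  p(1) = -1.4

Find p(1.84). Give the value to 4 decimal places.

-3.3014

Heun: k1 = f(x_n, p_n); k2 = f(x_n + h, p_n + h·k1); p_{n+1} = p_n + (h/2)·(k1 + k2).
x=1.000000, p=-1.400000:
  k1 = f(1.000000, -1.400000) = -0.490000
  k2 = f(1.280000, -1.537200) = -0.892984
  p ← -1.400000 + (0.28/2)·(-0.490000 + (-0.892984)) = -1.593618
x=1.280000, p=-1.593618:
  k1 = f(1.280000, -1.593618) = -1.069617
  k2 = f(1.560000, -1.893111) = -2.113868
  p ← -1.593618 + (0.28/2)·(-1.069617 + (-2.113868)) = -2.039306
x=1.560000, p=-2.039306:
  k1 = f(1.560000, -2.039306) = -2.688768
  k2 = f(1.840000, -2.792161) = -6.326161
  p ← -2.039306 + (0.28/2)·(-2.688768 + (-6.326161)) = -3.301396
p(1.84) ≈ -3.3014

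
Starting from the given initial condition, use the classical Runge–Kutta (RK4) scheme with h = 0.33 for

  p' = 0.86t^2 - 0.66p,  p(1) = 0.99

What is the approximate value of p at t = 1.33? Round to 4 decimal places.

RK4: k1 = f(t_n, p_n); k2 = f(t_n + h/2, p_n + (h/2)·k1); k3 = f(t_n + h/2, p_n + (h/2)·k2); k4 = f(t_n + h, p_n + h·k3); p_{n+1} = p_n + (h/6)·(k1 + 2k2 + 2k3 + k4).
t=1.000000, p=0.990000:
  k1 = f(1.000000, 0.990000) = 0.206600
  k2 = f(1.165000, 1.024089) = 0.491315
  k3 = f(1.165000, 1.071067) = 0.460309
  k4 = f(1.330000, 1.141902) = 0.767599
  p ← 0.990000 + (0.33/6)·(k1 + 2k2 + 2k3 + k4) = 1.148260
p(1.33) ≈ 1.1483

1.1483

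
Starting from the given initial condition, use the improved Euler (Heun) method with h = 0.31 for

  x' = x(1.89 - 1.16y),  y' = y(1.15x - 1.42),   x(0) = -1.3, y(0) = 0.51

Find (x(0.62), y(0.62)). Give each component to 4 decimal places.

-3.5308, 0.1390

Heun on (x,y): k1 = f(s_n, state_n); k2 = f(s_n + h, state_n + h·k1); state_{n+1} = state_n + (h/2)·(k1 + k2).
0.000000: (-1.300000, 0.510000)
  k1 = (-1.687920, -1.486650)
  predictor → (-1.823255, 0.049139)
  k2 = (-3.342026, -0.172807)
  → (-2.079642, 0.252784)
0.310000: (-2.079642, 0.252784)
  k1 = (-3.320710, -0.963509)
  predictor → (-3.109062, -0.045904)
  k2 = (-6.041679, 0.229308)
  → (-3.530812, 0.138983)
(x(0.62), y(0.62)) ≈ (-3.5308, 0.1390)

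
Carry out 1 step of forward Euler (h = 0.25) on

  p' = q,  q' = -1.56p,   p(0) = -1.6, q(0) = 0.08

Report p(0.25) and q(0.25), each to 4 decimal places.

Euler on (p,q): p_{n+1} = p_n + h·p', q_{n+1} = q_n + h·q'.
0.000000: (-1.600000, 0.080000); f=(0.080000, 2.496000) → (-1.580000, 0.704000)
(p(0.25), q(0.25)) ≈ (-1.5800, 0.7040)

-1.5800, 0.7040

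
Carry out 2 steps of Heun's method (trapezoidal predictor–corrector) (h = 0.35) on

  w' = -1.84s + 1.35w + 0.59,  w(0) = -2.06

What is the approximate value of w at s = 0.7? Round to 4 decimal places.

-5.0797

Heun: k1 = f(s_n, w_n); k2 = f(s_n + h, w_n + h·k1); w_{n+1} = w_n + (h/2)·(k1 + k2).
s=0.000000, w=-2.060000:
  k1 = f(0.000000, -2.060000) = -2.191000
  k2 = f(0.350000, -2.826850) = -3.870248
  w ← -2.060000 + (0.35/2)·(-2.191000 + (-3.870248)) = -3.120718
s=0.350000, w=-3.120718:
  k1 = f(0.350000, -3.120718) = -4.266970
  k2 = f(0.700000, -4.614158) = -6.927113
  w ← -3.120718 + (0.35/2)·(-4.266970 + (-6.927113)) = -5.079683
w(0.7) ≈ -5.0797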